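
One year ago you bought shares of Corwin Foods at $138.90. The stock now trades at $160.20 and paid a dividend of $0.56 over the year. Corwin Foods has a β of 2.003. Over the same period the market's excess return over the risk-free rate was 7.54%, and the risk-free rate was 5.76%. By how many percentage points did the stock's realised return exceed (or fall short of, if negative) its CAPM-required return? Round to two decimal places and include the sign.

Realised HPR = (P1 + D1 − P0) / P0 = (160.20 + 0.56 − 138.90) / 138.90 = 21.86 / 138.90 = 15.7379%
CAPM required = R_f + β·MRP = 5.76% + 2.003 × 7.54% = 20.86262%
α = realised − required = 15.7379% − 20.86262% = -5.12%

-5.12%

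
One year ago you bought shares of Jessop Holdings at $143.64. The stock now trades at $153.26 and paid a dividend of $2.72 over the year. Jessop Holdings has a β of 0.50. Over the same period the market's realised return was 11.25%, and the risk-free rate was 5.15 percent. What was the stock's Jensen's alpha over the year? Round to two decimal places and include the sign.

+0.39%

Realised HPR = (P1 + D1 − P0) / P0 = (153.26 + 2.72 − 143.64) / 143.64 = 12.34 / 143.64 = 8.5909%
MRP = 11.25% − 5.15% = 6.10%
CAPM required = R_f + β·MRP = 5.15% + 0.50 × 6.10% = 8.2000%
α = realised − required = 8.5909% − 8.2000% = +0.39%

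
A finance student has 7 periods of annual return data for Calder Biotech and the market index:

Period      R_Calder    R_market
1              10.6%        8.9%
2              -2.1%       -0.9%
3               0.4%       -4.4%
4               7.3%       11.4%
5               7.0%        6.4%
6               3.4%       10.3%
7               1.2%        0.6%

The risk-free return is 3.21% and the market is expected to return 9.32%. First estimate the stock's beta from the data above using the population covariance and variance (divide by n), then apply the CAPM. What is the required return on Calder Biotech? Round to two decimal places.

Mean R_i = (10.6 − 2.1 + 0.4 + 7.3 + 7.0 + 3.4 + 1.2) / 7 = 3.9714%
Mean R_m = (8.9 − 0.9 − 4.4 + 11.4 + 6.4 + 10.3 + 0.6) / 7 = 4.6143%
Σ(R_i − R̄_i)(R_m − R̄_m) = 129.9529  ⇒  Cov = 129.9529 / 7 = 18.5647
Σ(R_m − R̄_m)² = 227.7086  ⇒  Var(R_m) = 227.7086 / 7 = 32.5298
β = Cov / Var(R_m) = 18.5647 / 32.5298 = 0.5707
MRP = 9.32% − 3.21% = 6.11%
E(R) = R_f + β × MRP = 3.21% + 0.5707 × 6.11% = 6.70%

6.70%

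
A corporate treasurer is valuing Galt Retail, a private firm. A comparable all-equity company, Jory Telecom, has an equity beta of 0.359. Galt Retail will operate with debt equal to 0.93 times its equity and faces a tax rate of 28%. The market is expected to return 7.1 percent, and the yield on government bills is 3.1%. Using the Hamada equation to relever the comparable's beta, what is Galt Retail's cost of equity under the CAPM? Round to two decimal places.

β_L = β_U × [1 + (1 − t)(D/E)] = 0.359 × [1 + (1 − 0.28) × 0.93]
    = 0.359 × [1 + 0.72 × 0.93] = 0.359 × 1.6696 = 0.5994
MRP = 7.1% − 3.1% = 4.00%
E(R) = R_f + β_L × MRP = 3.1% + 0.5994 × 4.0% = 5.50%

5.50%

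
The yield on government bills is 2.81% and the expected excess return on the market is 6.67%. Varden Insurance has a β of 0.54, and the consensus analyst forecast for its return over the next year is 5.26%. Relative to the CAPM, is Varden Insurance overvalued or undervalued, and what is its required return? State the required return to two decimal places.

Required return = R_f + β·MRP = 2.81% + 0.54 × 6.67% = 6.41%
Forecast 5.26% < required 6.41% → the stock plots below the SML → overvalued.

Overvalued; required return 6.41%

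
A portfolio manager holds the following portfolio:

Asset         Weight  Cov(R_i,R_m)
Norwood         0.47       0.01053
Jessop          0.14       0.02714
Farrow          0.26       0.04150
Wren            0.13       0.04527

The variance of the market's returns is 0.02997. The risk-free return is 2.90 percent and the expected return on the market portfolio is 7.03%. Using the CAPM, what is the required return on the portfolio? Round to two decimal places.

β_Norwood = 0.01053 / 0.02997 = 0.3514
β_Jessop = 0.02714 / 0.02997 = 0.9056
β_Farrow = 0.04150 / 0.02997 = 1.3847
β_Wren = 0.04527 / 0.02997 = 1.5105
β_P = Σ w_i β_i = 0.47×0.3514 + 0.14×0.9056 + 0.26×1.3847 + 0.13×1.5105 = 0.8483
MRP = 7.03% − 2.90% = 4.13%
E(R_P) = R_f + β_P × MRP = 2.90% + 0.8483 × 4.13% = 6.40%

6.40%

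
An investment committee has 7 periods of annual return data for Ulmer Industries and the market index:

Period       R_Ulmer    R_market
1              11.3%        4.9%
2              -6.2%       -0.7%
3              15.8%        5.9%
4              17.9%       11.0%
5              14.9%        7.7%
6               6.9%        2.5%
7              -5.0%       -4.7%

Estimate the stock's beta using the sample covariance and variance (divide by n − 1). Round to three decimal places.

Mean R_i = (11.3 − 6.2 + 15.8 + 17.9 + 14.9 + 6.9 − 5.0) / 7 = 7.9429%
Mean R_m = (4.9 − 0.7 + 5.9 + 11.0 + 7.7 + 2.5 − 4.7) / 7 = 3.8000%
Σ(R_i − R̄_i)(R_m − R̄_m) = 294.0300  ⇒  Cov = 294.0300 / 6 = 49.0050
Σ(R_m − R̄_m)² = 166.8600  ⇒  Var(R_m) = 166.8600 / 6 = 27.8100
β = Cov / Var(R_m) = 49.0050 / 27.8100 = 1.7621

1.762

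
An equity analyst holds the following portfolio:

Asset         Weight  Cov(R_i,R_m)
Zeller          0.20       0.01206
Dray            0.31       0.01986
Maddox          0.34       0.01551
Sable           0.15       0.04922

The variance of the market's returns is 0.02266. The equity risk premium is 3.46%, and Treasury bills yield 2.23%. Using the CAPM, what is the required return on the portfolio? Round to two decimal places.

β_Zeller = 0.01206 / 0.02266 = 0.5322
β_Dray = 0.01986 / 0.02266 = 0.8764
β_Maddox = 0.01551 / 0.02266 = 0.6845
β_Sable = 0.04922 / 0.02266 = 2.1721
β_P = Σ w_i β_i = 0.20×0.5322 + 0.31×0.8764 + 0.34×0.6845 + 0.15×2.1721 = 0.9367
E(R_P) = R_f + β_P × MRP = 2.23% + 0.9367 × 3.46% = 5.47%

5.47%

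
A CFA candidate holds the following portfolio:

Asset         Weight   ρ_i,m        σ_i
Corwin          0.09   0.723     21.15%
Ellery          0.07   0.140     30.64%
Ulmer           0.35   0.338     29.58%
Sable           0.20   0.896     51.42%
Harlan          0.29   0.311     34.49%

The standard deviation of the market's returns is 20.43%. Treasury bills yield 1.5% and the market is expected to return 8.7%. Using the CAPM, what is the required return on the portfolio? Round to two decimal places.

β_Corwin = 0.723 × 21.15% / 20.43% = 0.7485
β_Ellery = 0.140 × 30.64% / 20.43% = 0.2100
β_Ulmer = 0.338 × 29.58% / 20.43% = 0.4894
β_Sable = 0.896 × 51.42% / 20.43% = 2.2551
β_Harlan = 0.311 × 34.49% / 20.43% = 0.5250
β_P = Σ w_i β_i = 0.09×0.7485 + 0.07×0.2100 + 0.35×0.4894 + 0.20×2.2551 + 0.29×0.5250 = 0.8566
MRP = 8.7% − 1.5% = 7.20%
E(R_P) = R_f + β_P × MRP = 1.5% + 0.8566 × 7.2% = 7.67%

7.67%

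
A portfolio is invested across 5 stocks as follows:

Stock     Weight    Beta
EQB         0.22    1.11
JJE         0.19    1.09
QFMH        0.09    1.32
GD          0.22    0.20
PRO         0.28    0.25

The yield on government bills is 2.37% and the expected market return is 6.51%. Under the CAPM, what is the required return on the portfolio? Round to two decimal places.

5.20%

β_P = Σ w_i β_i = 0.22×1.11 + 0.19×1.09 + 0.09×1.32 + 0.22×0.20 + 0.28×0.25 = 0.6841
MRP = 6.51% − 2.37% = 4.14%
E(R_P) = R_f + β_P × MRP = 2.37% + 0.6841 × 4.14% = 5.20%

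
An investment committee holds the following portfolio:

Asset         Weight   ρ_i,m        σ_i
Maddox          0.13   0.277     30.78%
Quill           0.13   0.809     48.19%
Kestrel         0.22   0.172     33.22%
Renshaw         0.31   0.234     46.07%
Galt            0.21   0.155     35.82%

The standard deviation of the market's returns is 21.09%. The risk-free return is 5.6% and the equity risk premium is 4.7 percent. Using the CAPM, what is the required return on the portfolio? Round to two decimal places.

8.26%

β_Maddox = 0.277 × 30.78% / 21.09% = 0.4043
β_Quill = 0.809 × 48.19% / 21.09% = 1.8485
β_Kestrel = 0.172 × 33.22% / 21.09% = 0.2709
β_Renshaw = 0.234 × 46.07% / 21.09% = 0.5112
β_Galt = 0.155 × 35.82% / 21.09% = 0.2633
β_P = Σ w_i β_i = 0.13×0.4043 + 0.13×1.8485 + 0.22×0.2709 + 0.31×0.5112 + 0.21×0.2633 = 0.5662
E(R_P) = R_f + β_P × MRP = 5.6% + 0.5662 × 4.7% = 8.26%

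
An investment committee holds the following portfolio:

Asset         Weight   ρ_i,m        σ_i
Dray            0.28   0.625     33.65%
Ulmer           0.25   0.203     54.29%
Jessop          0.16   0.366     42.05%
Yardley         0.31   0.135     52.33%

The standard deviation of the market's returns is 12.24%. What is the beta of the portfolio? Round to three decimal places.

β_Dray = 0.625 × 33.65% / 12.24% = 1.7182
β_Ulmer = 0.203 × 54.29% / 12.24% = 0.9004
β_Jessop = 0.366 × 42.05% / 12.24% = 1.2574
β_Yardley = 0.135 × 52.33% / 12.24% = 0.5772
β_P = Σ w_i β_i = 0.28×1.7182 + 0.25×0.9004 + 0.16×1.2574 + 0.31×0.5772 = 1.0863

1.086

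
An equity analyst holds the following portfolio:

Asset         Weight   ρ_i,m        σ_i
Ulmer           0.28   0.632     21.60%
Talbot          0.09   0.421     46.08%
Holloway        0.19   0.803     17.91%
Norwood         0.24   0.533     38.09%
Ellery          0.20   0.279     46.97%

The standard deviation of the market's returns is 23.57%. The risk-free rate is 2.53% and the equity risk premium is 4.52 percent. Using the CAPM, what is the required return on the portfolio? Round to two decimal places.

β_Ulmer = 0.632 × 21.60% / 23.57% = 0.5792
β_Talbot = 0.421 × 46.08% / 23.57% = 0.8231
β_Holloway = 0.803 × 17.91% / 23.57% = 0.6102
β_Norwood = 0.533 × 38.09% / 23.57% = 0.8613
β_Ellery = 0.279 × 46.97% / 23.57% = 0.5560
β_P = Σ w_i β_i = 0.28×0.5792 + 0.09×0.8231 + 0.19×0.6102 + 0.24×0.8613 + 0.20×0.5560 = 0.6701
E(R_P) = R_f + β_P × MRP = 2.53% + 0.6701 × 4.52% = 5.56%

5.56%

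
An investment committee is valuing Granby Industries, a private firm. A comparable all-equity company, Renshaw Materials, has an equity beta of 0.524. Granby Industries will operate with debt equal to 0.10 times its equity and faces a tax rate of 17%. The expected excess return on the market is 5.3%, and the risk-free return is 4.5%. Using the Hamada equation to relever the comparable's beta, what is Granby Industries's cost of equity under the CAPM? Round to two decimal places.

7.51%

β_L = β_U × [1 + (1 − t)(D/E)] = 0.524 × [1 + (1 − 0.17) × 0.10]
    = 0.524 × [1 + 0.83 × 0.10] = 0.524 × 1.0830 = 0.5675
E(R) = R_f + β_L × MRP = 4.5% + 0.5675 × 5.3% = 7.51%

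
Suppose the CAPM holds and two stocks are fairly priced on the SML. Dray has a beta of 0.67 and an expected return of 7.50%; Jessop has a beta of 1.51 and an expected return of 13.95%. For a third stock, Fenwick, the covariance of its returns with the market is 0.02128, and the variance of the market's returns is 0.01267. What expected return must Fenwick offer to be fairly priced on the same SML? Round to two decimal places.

MRP = (13.95% − 7.50%) / (1.51 − 0.67) = 7.6786%
R_f = 7.50% − 0.67 × 7.6786% = 2.3553%
β_Fenwick = Cov / Var(R_m) = 0.02128 / 0.01267 = 1.6796
E(R_Fenwick) = R_f + β × MRP = 2.3553% + 1.6796 × 7.6786% = 15.25%

15.25%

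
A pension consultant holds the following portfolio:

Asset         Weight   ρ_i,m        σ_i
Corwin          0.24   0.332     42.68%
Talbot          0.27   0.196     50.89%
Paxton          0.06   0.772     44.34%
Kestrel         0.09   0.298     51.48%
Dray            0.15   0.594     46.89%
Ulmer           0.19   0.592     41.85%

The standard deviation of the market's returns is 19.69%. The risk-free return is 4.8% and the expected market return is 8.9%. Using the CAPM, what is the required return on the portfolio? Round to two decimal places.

8.63%

β_Corwin = 0.332 × 42.68% / 19.69% = 0.7196
β_Talbot = 0.196 × 50.89% / 19.69% = 0.5066
β_Paxton = 0.772 × 44.34% / 19.69% = 1.7385
β_Kestrel = 0.298 × 51.48% / 19.69% = 0.7791
β_Dray = 0.594 × 46.89% / 19.69% = 1.4146
β_Ulmer = 0.592 × 41.85% / 19.69% = 1.2583
β_P = Σ w_i β_i = 0.24×0.7196 + 0.27×0.5066 + 0.06×1.7385 + 0.09×0.7791 + 0.15×1.4146 + 0.19×1.2583 = 0.9352
MRP = 8.9% − 4.8% = 4.10%
E(R_P) = R_f + β_P × MRP = 4.8% + 0.9352 × 4.1% = 8.63%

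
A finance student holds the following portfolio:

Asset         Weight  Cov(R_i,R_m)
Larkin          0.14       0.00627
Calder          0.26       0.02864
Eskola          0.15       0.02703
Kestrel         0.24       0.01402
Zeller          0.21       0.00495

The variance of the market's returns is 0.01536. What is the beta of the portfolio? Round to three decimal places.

β_Larkin = 0.00627 / 0.01536 = 0.4082
β_Calder = 0.02864 / 0.01536 = 1.8646
β_Eskola = 0.02703 / 0.01536 = 1.7598
β_Kestrel = 0.01402 / 0.01536 = 0.9128
β_Zeller = 0.00495 / 0.01536 = 0.3223
β_P = Σ w_i β_i = 0.14×0.4082 + 0.26×1.8646 + 0.15×1.7598 + 0.24×0.9128 + 0.21×0.3223 = 1.0927

1.093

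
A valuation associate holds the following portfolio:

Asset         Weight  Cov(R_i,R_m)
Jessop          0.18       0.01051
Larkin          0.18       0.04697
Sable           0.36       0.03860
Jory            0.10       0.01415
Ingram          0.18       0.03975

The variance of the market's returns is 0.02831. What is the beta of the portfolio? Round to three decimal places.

1.159

β_Jessop = 0.01051 / 0.02831 = 0.3712
β_Larkin = 0.04697 / 0.02831 = 1.6591
β_Sable = 0.03860 / 0.02831 = 1.3635
β_Jory = 0.01415 / 0.02831 = 0.4998
β_Ingram = 0.03975 / 0.02831 = 1.4041
β_P = Σ w_i β_i = 0.18×0.3712 + 0.18×1.6591 + 0.36×1.3635 + 0.10×0.4998 + 0.18×1.4041 = 1.1590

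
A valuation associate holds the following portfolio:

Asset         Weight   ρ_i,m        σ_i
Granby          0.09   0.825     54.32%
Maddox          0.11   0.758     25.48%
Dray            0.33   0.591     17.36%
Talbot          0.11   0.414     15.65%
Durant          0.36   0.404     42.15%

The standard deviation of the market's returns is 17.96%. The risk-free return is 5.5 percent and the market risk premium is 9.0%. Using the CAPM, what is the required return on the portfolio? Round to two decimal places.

β_Granby = 0.825 × 54.32% / 17.96% = 2.4952
β_Maddox = 0.758 × 25.48% / 17.96% = 1.0754
β_Dray = 0.591 × 17.36% / 17.96% = 0.5713
β_Talbot = 0.414 × 15.65% / 17.96% = 0.3608
β_Durant = 0.404 × 42.15% / 17.96% = 0.9481
β_P = Σ w_i β_i = 0.09×2.4952 + 0.11×1.0754 + 0.33×0.5713 + 0.11×0.3608 + 0.36×0.9481 = 0.9124
E(R_P) = R_f + β_P × MRP = 5.5% + 0.9124 × 9.0% = 13.71%

13.71%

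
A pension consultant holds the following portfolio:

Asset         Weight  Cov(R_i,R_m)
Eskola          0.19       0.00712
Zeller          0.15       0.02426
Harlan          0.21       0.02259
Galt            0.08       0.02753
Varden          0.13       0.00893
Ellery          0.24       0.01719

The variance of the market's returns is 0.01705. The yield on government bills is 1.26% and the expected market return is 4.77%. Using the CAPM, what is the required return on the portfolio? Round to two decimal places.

β_Eskola = 0.00712 / 0.01705 = 0.4176
β_Zeller = 0.02426 / 0.01705 = 1.4229
β_Harlan = 0.02259 / 0.01705 = 1.3249
β_Galt = 0.02753 / 0.01705 = 1.6147
β_Varden = 0.00893 / 0.01705 = 0.5238
β_Ellery = 0.01719 / 0.01705 = 1.0082
β_P = Σ w_i β_i = 0.19×0.4176 + 0.15×1.4229 + 0.21×1.3249 + 0.08×1.6147 + 0.13×0.5238 + 0.24×1.0082 = 1.0102
MRP = 4.77% − 1.26% = 3.51%
E(R_P) = R_f + β_P × MRP = 1.26% + 1.0102 × 3.51% = 4.81%

4.81%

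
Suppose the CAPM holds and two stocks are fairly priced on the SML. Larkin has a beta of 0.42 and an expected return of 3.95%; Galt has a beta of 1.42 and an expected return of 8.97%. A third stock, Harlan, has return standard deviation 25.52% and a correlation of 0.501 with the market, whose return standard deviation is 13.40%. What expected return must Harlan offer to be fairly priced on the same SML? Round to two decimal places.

6.63%

MRP = (8.97% − 3.95%) / (1.42 − 0.42) = 5.0200%
R_f = 3.95% − 0.42 × 5.0200% = 1.8416%
β_Harlan = ρ·σ_i/σ_m = 0.501 × 25.52 / 13.40 = 0.9541
E(R_Harlan) = R_f + β × MRP = 1.8416% + 0.9541 × 5.0200% = 6.63%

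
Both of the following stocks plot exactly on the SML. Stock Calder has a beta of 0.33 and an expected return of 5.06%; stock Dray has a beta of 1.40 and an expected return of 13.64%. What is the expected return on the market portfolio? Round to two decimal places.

Both satisfy E(R) = R_f + β·MRP, so the slope of the SML is
MRP = (13.64% − 5.06%) / (1.40 − 0.33) = 8.58% / 1.07 = 8.0187%
R_f = E(R_Calder) − β_Calder·MRP = 5.06% − 0.33 × 8.0187% = 2.4138%
E(R_m) = R_f + MRP = 2.4138% + 8.0187% = 10.43%

10.43%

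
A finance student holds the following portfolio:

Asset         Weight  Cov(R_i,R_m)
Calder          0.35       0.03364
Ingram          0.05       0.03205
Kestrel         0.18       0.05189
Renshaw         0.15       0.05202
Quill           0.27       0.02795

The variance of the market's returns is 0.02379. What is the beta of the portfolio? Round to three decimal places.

β_Calder = 0.03364 / 0.02379 = 1.4140
β_Ingram = 0.03205 / 0.02379 = 1.3472
β_Kestrel = 0.05189 / 0.02379 = 2.1812
β_Renshaw = 0.05202 / 0.02379 = 2.1866
β_Quill = 0.02795 / 0.02379 = 1.1749
β_P = Σ w_i β_i = 0.35×1.4140 + 0.05×1.3472 + 0.18×2.1812 + 0.15×2.1866 + 0.27×1.1749 = 1.6001

1.600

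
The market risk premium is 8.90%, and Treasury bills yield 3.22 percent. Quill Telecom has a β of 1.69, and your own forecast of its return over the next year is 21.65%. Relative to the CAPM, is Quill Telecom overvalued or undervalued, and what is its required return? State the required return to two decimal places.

Undervalued; required return 18.26%

Required return = R_f + β·MRP = 3.22% + 1.69 × 8.90% = 18.26%
Forecast 21.65% > required 18.26% → the stock plots above the SML → undervalued.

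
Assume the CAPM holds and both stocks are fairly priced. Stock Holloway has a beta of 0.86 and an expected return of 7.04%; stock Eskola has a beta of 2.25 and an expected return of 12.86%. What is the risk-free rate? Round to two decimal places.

3.44%

Both satisfy E(R) = R_f + β·MRP, so the slope of the SML is
MRP = (12.86% − 7.04%) / (2.25 − 0.86) = 5.82% / 1.39 = 4.1871%
R_f = E(R_Holloway) − β_Holloway·MRP = 7.04% − 0.86 × 4.1871% = 3.4391%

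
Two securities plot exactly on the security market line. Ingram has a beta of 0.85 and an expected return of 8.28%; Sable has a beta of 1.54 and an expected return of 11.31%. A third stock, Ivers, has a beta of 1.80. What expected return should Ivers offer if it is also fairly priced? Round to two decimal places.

MRP (SML slope) = (11.31% − 8.28%) / (1.54 − 0.85) = 3.03% / 0.69 = 4.3913%
R_f (intercept) = 8.28% − 0.85 × 4.3913% = 4.5474%
E(R_Ivers) = R_f + β × MRP = 4.5474% + 1.80 × 4.3913% = 12.45%

12.45%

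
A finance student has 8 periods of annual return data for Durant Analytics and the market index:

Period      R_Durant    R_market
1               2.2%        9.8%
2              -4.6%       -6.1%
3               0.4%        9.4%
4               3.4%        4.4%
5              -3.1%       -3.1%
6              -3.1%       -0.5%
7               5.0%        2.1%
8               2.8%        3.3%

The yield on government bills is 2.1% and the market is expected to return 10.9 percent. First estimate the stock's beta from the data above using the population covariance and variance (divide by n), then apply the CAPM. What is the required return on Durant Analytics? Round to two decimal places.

5.79%

Mean R_i = (2.2 − 4.6 + 0.4 + 3.4 − 3.1 − 3.1 + 5.0 + 2.8) / 8 = 0.3750%
Mean R_m = (9.8 − 6.1 + 9.4 + 4.4 − 3.1 − 0.5 + 2.1 + 3.3) / 8 = 2.4125%
Σ(R_i − R̄_i)(R_m − R̄_m) = 92.0025  ⇒  Cov = 92.0025 / 8 = 11.5003
Σ(R_m − R̄_m)² = 219.5688  ⇒  Var(R_m) = 219.5688 / 8 = 27.4461
β = Cov / Var(R_m) = 11.5003 / 27.4461 = 0.4190
MRP = 10.9% − 2.1% = 8.80%
E(R) = R_f + β × MRP = 2.1% + 0.4190 × 8.8% = 5.79%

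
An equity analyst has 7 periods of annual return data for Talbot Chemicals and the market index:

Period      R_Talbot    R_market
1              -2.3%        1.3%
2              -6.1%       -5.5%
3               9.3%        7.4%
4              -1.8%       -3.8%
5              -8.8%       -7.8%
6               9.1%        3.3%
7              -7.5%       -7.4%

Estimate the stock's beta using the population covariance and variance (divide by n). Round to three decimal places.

1.198

Mean R_i = (-2.3 − 6.1 + 9.3 − 1.8 − 8.8 + 9.1 − 7.5) / 7 = -1.1571%
Mean R_m = (1.3 − 5.5 + 7.4 − 3.8 − 7.8 + 3.3 − 7.4) / 7 = -1.7857%
Σ(R_i − R̄_i)(R_m − R̄_m) = 245.9257  ⇒  Cov = 245.9257 / 7 = 35.1322
Σ(R_m − R̄_m)² = 205.3086  ⇒  Var(R_m) = 205.3086 / 7 = 29.3298
β = Cov / Var(R_m) = 35.1322 / 29.3298 = 1.1978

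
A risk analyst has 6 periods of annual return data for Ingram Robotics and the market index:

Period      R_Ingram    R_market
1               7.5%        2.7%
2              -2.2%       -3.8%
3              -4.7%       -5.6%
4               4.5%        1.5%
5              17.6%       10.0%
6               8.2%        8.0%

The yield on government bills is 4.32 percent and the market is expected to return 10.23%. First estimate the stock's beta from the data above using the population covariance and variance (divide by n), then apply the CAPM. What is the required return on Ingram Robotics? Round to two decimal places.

Mean R_i = (7.5 − 2.2 − 4.7 + 4.5 + 17.6 + 8.2) / 6 = 5.1500%
Mean R_m = (2.7 − 3.8 − 5.6 + 1.5 + 10.0 + 8.0) / 6 = 2.1333%
Σ(R_i − R̄_i)(R_m − R̄_m) = 237.3600  ⇒  Cov = 237.3600 / 6 = 39.5600
Σ(R_m − R̄_m)² = 192.0333  ⇒  Var(R_m) = 192.0333 / 6 = 32.0056
β = Cov / Var(R_m) = 39.5600 / 32.0056 = 1.2360
MRP = 10.23% − 4.32% = 5.91%
E(R) = R_f + β × MRP = 4.32% + 1.2360 × 5.91% = 11.62%

11.62%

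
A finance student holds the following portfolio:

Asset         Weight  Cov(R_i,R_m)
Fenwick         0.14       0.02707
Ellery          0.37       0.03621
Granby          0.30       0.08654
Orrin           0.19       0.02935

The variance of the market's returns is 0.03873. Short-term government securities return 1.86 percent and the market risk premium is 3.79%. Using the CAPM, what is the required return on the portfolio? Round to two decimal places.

6.63%

β_Fenwick = 0.02707 / 0.03873 = 0.6989
β_Ellery = 0.03621 / 0.03873 = 0.9349
β_Granby = 0.08654 / 0.03873 = 2.2344
β_Orrin = 0.02935 / 0.03873 = 0.7578
β_P = Σ w_i β_i = 0.14×0.6989 + 0.37×0.9349 + 0.30×2.2344 + 0.19×0.7578 = 1.2581
E(R_P) = R_f + β_P × MRP = 1.86% + 1.2581 × 3.79% = 6.63%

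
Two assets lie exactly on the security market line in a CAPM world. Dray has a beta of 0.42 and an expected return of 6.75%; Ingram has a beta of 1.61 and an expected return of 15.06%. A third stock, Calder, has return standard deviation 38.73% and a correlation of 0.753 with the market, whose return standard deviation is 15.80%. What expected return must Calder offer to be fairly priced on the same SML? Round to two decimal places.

MRP = (15.06% − 6.75%) / (1.61 − 0.42) = 6.9832%
R_f = 6.75% − 0.42 × 6.9832% = 3.8171%
β_Calder = ρ·σ_i/σ_m = 0.753 × 38.73 / 15.80 = 1.8458
E(R_Calder) = R_f + β × MRP = 3.8171% + 1.8458 × 6.9832% = 16.71%

16.71%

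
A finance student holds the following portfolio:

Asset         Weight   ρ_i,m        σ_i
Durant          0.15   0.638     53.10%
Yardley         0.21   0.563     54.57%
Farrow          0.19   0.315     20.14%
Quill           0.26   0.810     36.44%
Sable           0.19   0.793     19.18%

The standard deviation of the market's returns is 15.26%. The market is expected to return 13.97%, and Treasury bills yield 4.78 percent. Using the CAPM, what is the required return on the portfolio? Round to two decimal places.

18.81%

β_Durant = 0.638 × 53.10% / 15.26% = 2.2200
β_Yardley = 0.563 × 54.57% / 15.26% = 2.0133
β_Farrow = 0.315 × 20.14% / 15.26% = 0.4157
β_Quill = 0.810 × 36.44% / 15.26% = 1.9342
β_Sable = 0.793 × 19.18% / 15.26% = 0.9967
β_P = Σ w_i β_i = 0.15×2.2200 + 0.21×2.0133 + 0.19×0.4157 + 0.26×1.9342 + 0.19×0.9967 = 1.5270
MRP = 13.97% − 4.78% = 9.19%
E(R_P) = R_f + β_P × MRP = 4.78% + 1.5270 × 9.19% = 18.81%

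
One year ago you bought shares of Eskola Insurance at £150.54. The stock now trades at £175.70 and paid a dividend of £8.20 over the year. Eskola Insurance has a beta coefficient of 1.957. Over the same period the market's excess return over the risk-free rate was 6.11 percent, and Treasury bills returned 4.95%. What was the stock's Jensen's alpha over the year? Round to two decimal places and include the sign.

+5.25%

Realised HPR = (P1 + D1 − P0) / P0 = (175.70 + 8.20 − 150.54) / 150.54 = 33.36 / 150.54 = 22.1602%
CAPM required = R_f + β·MRP = 4.95% + 1.957 × 6.11% = 16.90727%
α = realised − required = 22.1602% − 16.90727% = +5.25%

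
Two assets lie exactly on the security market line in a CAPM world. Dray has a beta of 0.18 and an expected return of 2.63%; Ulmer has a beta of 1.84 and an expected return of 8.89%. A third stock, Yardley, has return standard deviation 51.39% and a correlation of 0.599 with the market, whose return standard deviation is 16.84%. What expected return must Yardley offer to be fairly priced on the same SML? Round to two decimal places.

8.84%

MRP = (8.89% − 2.63%) / (1.84 − 0.18) = 3.7711%
R_f = 2.63% − 0.18 × 3.7711% = 1.9512%
β_Yardley = ρ·σ_i/σ_m = 0.599 × 51.39 / 16.84 = 1.8279
E(R_Yardley) = R_f + β × MRP = 1.9512% + 1.8279 × 3.7711% = 8.84%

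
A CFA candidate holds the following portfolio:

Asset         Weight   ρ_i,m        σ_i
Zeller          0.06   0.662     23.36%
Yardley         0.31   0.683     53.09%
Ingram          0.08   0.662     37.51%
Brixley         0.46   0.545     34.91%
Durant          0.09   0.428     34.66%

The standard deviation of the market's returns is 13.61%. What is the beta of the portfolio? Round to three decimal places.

1.781

β_Zeller = 0.662 × 23.36% / 13.61% = 1.1362
β_Yardley = 0.683 × 53.09% / 13.61% = 2.6643
β_Ingram = 0.662 × 37.51% / 13.61% = 1.8245
β_Brixley = 0.545 × 34.91% / 13.61% = 1.3979
β_Durant = 0.428 × 34.66% / 13.61% = 1.0900
β_P = Σ w_i β_i = 0.06×1.1362 + 0.31×2.6643 + 0.08×1.8245 + 0.46×1.3979 + 0.09×1.0900 = 1.7812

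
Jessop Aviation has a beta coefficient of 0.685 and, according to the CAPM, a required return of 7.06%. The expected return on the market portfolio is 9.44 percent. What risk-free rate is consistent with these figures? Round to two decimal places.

1.88%

E(R) = R_f + β(E(R_m) − R_f) = R_f(1 − β) + β·E(R_m)
7.06% = R_f × (1 − 0.685) + 0.685 × 9.44%
7.06% = R_f × 0.315 + 6.46640%
R_f = (7.06% − 6.46640%) / 0.315 = 1.88%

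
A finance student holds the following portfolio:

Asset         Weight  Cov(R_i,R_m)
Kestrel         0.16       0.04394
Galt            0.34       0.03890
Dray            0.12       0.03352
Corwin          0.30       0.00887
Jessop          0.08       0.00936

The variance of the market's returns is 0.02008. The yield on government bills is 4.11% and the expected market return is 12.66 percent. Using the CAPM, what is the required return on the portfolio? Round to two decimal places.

β_Kestrel = 0.04394 / 0.02008 = 2.1882
β_Galt = 0.03890 / 0.02008 = 1.9373
β_Dray = 0.03352 / 0.02008 = 1.6693
β_Corwin = 0.00887 / 0.02008 = 0.4417
β_Jessop = 0.00936 / 0.02008 = 0.4661
β_P = Σ w_i β_i = 0.16×2.1882 + 0.34×1.9373 + 0.12×1.6693 + 0.30×0.4417 + 0.08×0.4661 = 1.3789
MRP = 12.66% − 4.11% = 8.55%
E(R_P) = R_f + β_P × MRP = 4.11% + 1.3789 × 8.55% = 15.90%

15.90%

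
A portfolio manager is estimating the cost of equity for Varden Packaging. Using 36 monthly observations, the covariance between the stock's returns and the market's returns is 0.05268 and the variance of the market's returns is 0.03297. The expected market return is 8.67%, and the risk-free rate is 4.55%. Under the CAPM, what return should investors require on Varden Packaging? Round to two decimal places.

β = Cov(R_i, R_m) / Var(R_m) = 0.05268 / 0.03297 = 1.5978
MRP = 8.67% − 4.55% = 4.12%
E(R) = R_f + β × MRP = 4.55% + 1.5978 × 4.12% = 11.13%

11.13%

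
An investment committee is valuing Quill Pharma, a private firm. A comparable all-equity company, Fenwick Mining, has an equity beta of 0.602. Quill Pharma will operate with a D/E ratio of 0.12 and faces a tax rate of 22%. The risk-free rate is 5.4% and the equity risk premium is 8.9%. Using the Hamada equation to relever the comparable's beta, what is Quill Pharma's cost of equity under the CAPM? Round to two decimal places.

β_L = β_U × [1 + (1 − t)(D/E)] = 0.602 × [1 + (1 − 0.22) × 0.12]
    = 0.602 × [1 + 0.78 × 0.12] = 0.602 × 1.0936 = 0.6583
E(R) = R_f + β_L × MRP = 5.4% + 0.6583 × 8.9% = 11.26%

11.26%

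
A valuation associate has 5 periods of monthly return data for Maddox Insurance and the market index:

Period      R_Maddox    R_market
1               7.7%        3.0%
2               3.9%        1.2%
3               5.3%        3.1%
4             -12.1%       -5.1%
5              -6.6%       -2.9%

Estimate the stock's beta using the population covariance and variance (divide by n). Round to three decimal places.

2.295

Mean R_i = (7.7 + 3.9 + 5.3 − 12.1 − 6.6) / 5 = -0.3600%
Mean R_m = (3.0 + 1.2 + 3.1 − 5.1 − 2.9) / 5 = -0.1400%
Σ(R_i − R̄_i)(R_m − R̄_m) = 124.8080  ⇒  Cov = 124.8080 / 5 = 24.9616
Σ(R_m − R̄_m)² = 54.3720  ⇒  Var(R_m) = 54.3720 / 5 = 10.8744
β = Cov / Var(R_m) = 24.9616 / 10.8744 = 2.2954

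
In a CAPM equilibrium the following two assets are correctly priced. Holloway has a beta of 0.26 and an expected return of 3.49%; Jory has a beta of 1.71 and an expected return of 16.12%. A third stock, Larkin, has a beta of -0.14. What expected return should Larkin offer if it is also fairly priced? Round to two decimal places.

0.01%

MRP (SML slope) = (16.12% − 3.49%) / (1.71 − 0.26) = 12.63% / 1.45 = 8.7103%
R_f (intercept) = 3.49% − 0.26 × 8.7103% = 1.2253%
E(R_Larkin) = R_f + β × MRP = 1.2253% + -0.14 × 8.7103% = 0.01%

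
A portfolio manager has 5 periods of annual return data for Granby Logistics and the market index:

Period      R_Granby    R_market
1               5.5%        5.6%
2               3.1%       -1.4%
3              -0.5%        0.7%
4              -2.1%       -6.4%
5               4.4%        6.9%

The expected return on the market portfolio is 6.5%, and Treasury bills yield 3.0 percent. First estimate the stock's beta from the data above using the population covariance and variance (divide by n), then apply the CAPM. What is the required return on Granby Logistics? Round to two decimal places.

Mean R_i = (5.5 + 3.1 − 0.5 − 2.1 + 4.4) / 5 = 2.0800%
Mean R_m = (5.6 − 1.4 + 0.7 − 6.4 + 6.9) / 5 = 1.0800%
Σ(R_i − R̄_i)(R_m − R̄_m) = 58.6780  ⇒  Cov = 58.6780 / 5 = 11.7356
Σ(R_m − R̄_m)² = 116.5480  ⇒  Var(R_m) = 116.5480 / 5 = 23.3096
β = Cov / Var(R_m) = 11.7356 / 23.3096 = 0.5035
MRP = 6.5% − 3.0% = 3.50%
E(R) = R_f + β × MRP = 3.0% + 0.5035 × 3.5% = 4.76%

4.76%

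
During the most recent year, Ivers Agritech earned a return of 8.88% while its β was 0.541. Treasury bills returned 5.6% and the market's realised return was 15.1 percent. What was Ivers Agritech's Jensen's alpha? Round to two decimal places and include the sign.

-1.86%

Market excess return = 15.1% − 5.6% = 9.50%
CAPM benchmark = R_f + β(R_m − R_f) = 5.6% + 0.541 × 9.5% = 10.7395%
α = actual − benchmark = 8.88% − 10.7395% = -1.86%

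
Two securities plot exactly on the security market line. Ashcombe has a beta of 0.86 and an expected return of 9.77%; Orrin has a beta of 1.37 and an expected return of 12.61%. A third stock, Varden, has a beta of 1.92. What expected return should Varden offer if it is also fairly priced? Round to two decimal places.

15.67%

MRP (SML slope) = (12.61% − 9.77%) / (1.37 − 0.86) = 2.84% / 0.51 = 5.5686%
R_f (intercept) = 9.77% − 0.86 × 5.5686% = 4.9810%
E(R_Varden) = R_f + β × MRP = 4.9810% + 1.92 × 5.5686% = 15.67%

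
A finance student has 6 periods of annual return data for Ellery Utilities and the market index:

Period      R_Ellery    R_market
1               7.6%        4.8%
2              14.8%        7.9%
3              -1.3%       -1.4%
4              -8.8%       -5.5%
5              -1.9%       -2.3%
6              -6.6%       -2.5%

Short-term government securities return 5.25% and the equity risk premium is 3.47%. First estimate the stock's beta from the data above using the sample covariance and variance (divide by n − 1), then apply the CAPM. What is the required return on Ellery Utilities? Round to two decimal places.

11.27%

Mean R_i = (7.6 + 14.8 − 1.3 − 8.8 − 1.9 − 6.6) / 6 = 0.6333%
Mean R_m = (4.8 + 7.9 − 1.4 − 5.5 − 2.3 − 2.5) / 6 = 0.1667%
Σ(R_i − R̄_i)(R_m − R̄_m) = 223.8567  ⇒  Cov = 223.8567 / 5 = 44.7713
Σ(R_m − R̄_m)² = 129.0333  ⇒  Var(R_m) = 129.0333 / 5 = 25.8067
β = Cov / Var(R_m) = 44.7713 / 25.8067 = 1.7349
E(R) = R_f + β × MRP = 5.25% + 1.7349 × 3.47% = 11.27%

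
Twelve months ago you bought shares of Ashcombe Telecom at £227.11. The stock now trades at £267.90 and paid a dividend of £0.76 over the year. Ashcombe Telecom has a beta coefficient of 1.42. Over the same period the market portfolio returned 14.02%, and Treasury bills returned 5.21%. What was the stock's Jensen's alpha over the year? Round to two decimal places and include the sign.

Realised HPR = (P1 + D1 − P0) / P0 = (267.90 + 0.76 − 227.11) / 227.11 = 41.55 / 227.11 = 18.2951%
MRP = 14.02% − 5.21% = 8.81%
CAPM required = R_f + β·MRP = 5.21% + 1.42 × 8.81% = 17.7202%
α = realised − required = 18.2951% − 17.7202% = +0.57%

+0.57%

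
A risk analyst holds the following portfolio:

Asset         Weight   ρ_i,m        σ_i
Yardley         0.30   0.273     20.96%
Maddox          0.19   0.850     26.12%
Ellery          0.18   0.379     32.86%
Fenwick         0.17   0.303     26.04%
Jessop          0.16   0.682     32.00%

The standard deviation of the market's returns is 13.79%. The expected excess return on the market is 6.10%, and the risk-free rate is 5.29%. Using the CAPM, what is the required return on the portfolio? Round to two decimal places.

11.04%

β_Yardley = 0.273 × 20.96% / 13.79% = 0.4149
β_Maddox = 0.850 × 26.12% / 13.79% = 1.6100
β_Ellery = 0.379 × 32.86% / 13.79% = 0.9031
β_Fenwick = 0.303 × 26.04% / 13.79% = 0.5722
β_Jessop = 0.682 × 32.00% / 13.79% = 1.5826
β_P = Σ w_i β_i = 0.30×0.4149 + 0.19×1.6100 + 0.18×0.9031 + 0.17×0.5722 + 0.16×1.5826 = 0.9434
E(R_P) = R_f + β_P × MRP = 5.29% + 0.9434 × 6.10% = 11.04%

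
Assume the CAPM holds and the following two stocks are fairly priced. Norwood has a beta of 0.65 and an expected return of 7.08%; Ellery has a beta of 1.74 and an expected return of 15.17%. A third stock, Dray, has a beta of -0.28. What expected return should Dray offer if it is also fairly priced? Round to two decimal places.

0.18%

MRP (SML slope) = (15.17% − 7.08%) / (1.74 − 0.65) = 8.09% / 1.09 = 7.4220%
R_f (intercept) = 7.08% − 0.65 × 7.4220% = 2.2557%
E(R_Dray) = R_f + β × MRP = 2.2557% + -0.28 × 7.4220% = 0.18%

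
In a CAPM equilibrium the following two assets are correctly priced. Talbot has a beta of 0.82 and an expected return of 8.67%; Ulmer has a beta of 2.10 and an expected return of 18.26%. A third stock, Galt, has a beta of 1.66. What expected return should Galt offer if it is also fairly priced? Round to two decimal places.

MRP (SML slope) = (18.26% − 8.67%) / (2.10 − 0.82) = 9.59% / 1.28 = 7.4922%
R_f (intercept) = 8.67% − 0.82 × 7.4922% = 2.5264%
E(R_Galt) = R_f + β × MRP = 2.5264% + 1.66 × 7.4922% = 14.96%

14.96%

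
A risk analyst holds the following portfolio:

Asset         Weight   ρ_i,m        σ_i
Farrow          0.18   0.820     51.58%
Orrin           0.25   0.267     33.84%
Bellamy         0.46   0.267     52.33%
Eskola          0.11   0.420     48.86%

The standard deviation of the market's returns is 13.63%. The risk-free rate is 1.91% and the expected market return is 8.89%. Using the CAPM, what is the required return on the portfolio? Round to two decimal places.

11.41%

β_Farrow = 0.820 × 51.58% / 13.63% = 3.1031
β_Orrin = 0.267 × 33.84% / 13.63% = 0.6629
β_Bellamy = 0.267 × 52.33% / 13.63% = 1.0251
β_Eskola = 0.420 × 48.86% / 13.63% = 1.5056
β_P = Σ w_i β_i = 0.18×3.1031 + 0.25×0.6629 + 0.46×1.0251 + 0.11×1.5056 = 1.3614
MRP = 8.89% − 1.91% = 6.98%
E(R_P) = R_f + β_P × MRP = 1.91% + 1.3614 × 6.98% = 11.41%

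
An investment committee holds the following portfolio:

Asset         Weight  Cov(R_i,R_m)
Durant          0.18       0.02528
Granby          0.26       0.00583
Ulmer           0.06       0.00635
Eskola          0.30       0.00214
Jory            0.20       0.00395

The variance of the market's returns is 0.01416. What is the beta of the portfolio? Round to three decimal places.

β_Durant = 0.02528 / 0.01416 = 1.7853
β_Granby = 0.00583 / 0.01416 = 0.4117
β_Ulmer = 0.00635 / 0.01416 = 0.4484
β_Eskola = 0.00214 / 0.01416 = 0.1511
β_Jory = 0.00395 / 0.01416 = 0.2790
β_P = Σ w_i β_i = 0.18×1.7853 + 0.26×0.4117 + 0.06×0.4484 + 0.30×0.1511 + 0.20×0.2790 = 0.5564

0.556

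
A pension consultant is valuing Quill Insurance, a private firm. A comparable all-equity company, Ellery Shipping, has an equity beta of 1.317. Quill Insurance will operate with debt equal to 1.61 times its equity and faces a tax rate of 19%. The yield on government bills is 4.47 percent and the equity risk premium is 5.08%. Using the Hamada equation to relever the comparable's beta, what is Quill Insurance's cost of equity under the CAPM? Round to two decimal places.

19.89%

β_L = β_U × [1 + (1 − t)(D/E)] = 1.317 × [1 + (1 − 0.19) × 1.61]
    = 1.317 × [1 + 0.81 × 1.61] = 1.317 × 2.3041 = 3.0345
E(R) = R_f + β_L × MRP = 4.47% + 3.0345 × 5.08% = 19.89%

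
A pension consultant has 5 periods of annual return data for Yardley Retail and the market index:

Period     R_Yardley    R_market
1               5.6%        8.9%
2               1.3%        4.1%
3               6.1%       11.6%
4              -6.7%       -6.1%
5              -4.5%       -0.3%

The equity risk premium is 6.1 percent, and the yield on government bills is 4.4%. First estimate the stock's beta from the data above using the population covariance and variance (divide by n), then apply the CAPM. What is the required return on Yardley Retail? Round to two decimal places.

Mean R_i = (5.6 + 1.3 + 6.1 − 6.7 − 4.5) / 5 = 0.3600%
Mean R_m = (8.9 + 4.1 + 11.6 − 6.1 − 0.3) / 5 = 3.6400%
Σ(R_i − R̄_i)(R_m − R̄_m) = 161.5980  ⇒  Cov = 161.5980 / 5 = 32.3196
Σ(R_m − R̄_m)² = 201.6320  ⇒  Var(R_m) = 201.6320 / 5 = 40.3264
β = Cov / Var(R_m) = 32.3196 / 40.3264 = 0.8015
E(R) = R_f + β × MRP = 4.4% + 0.8015 × 6.1% = 9.29%

9.29%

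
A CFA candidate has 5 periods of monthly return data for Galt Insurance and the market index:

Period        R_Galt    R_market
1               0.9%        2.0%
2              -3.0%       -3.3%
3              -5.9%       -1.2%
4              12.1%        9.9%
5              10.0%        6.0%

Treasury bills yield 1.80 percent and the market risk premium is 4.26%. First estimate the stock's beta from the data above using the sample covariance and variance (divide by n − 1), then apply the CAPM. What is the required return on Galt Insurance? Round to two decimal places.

Mean R_i = (0.9 − 3.0 − 5.9 + 12.1 + 10.0) / 5 = 2.8200%
Mean R_m = (2.0 − 3.3 − 1.2 + 9.9 + 6.0) / 5 = 2.6800%
Σ(R_i − R̄_i)(R_m − R̄_m) = 160.7820  ⇒  Cov = 160.7820 / 4 = 40.1955
Σ(R_m − R̄_m)² = 114.4280  ⇒  Var(R_m) = 114.4280 / 4 = 28.6070
β = Cov / Var(R_m) = 40.1955 / 28.6070 = 1.4051
E(R) = R_f + β × MRP = 1.80% + 1.4051 × 4.26% = 7.79%

7.79%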